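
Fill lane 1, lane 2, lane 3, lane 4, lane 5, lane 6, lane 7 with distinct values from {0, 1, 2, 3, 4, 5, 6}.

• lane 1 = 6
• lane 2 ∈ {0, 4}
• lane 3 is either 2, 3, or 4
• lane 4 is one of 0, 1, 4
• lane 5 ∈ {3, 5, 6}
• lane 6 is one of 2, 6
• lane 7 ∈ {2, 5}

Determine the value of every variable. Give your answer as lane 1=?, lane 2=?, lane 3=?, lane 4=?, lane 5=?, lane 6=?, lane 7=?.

lane 1 has just one choice, so lane 1 = 6. Remove 6 from lane 5, lane 6.
lane 6 must be 2 (only option left). Strike 2 from lane 3, lane 7.
That leaves lane 7 = 5. Strike 5 from lane 5.
lane 5 must be 3 (only option left). So lane 3 can't be 3.
lane 3's domain is down to {4}, so lane 3 = 4. Eliminate 4 elsewhere: lane 2, lane 4.
lane 2 has just one choice, so lane 2 = 0. Remove 0 from lane 4.
lane 4 must be 1 (only option left).

lane 1=6, lane 2=0, lane 3=4, lane 4=1, lane 5=3, lane 6=2, lane 7=5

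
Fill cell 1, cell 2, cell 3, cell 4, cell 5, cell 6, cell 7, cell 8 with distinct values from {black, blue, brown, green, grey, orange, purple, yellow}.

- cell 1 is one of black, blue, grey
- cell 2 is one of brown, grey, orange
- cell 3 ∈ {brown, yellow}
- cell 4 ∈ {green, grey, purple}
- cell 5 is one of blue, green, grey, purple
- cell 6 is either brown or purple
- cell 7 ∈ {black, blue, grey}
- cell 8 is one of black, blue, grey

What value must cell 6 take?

The 8 variables draw from only 8 values {black, blue, brown, green, grey, orange, purple, yellow}, so each is used; only cell 2 can be orange, hence cell 2 = orange.
The 7 still-open variables together cover exactly {black, blue, brown, green, grey, purple, yellow} — 7 values for 7 variables — and yellow appears only in cell 3's list, so cell 3 = yellow.
The 6 still-open variables draw from only 6 values {black, blue, brown, green, grey, purple}, so each is used; only cell 6 can be brown, hence cell 6 = brown.

brown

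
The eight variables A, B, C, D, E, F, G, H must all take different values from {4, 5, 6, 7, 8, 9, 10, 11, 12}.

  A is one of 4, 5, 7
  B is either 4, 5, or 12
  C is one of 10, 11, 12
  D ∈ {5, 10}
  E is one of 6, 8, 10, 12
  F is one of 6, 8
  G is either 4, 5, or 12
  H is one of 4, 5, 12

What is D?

The 8 variables draw from only 8 values {4, 5, 6, 7, 8, 10, 11, 12}, so each is used; only A can be 7, hence A = 7.
The 7 still-open variables draw from only 7 values {4, 5, 6, 8, 10, 11, 12}, so each is used; only C can be 11, hence C = 11.
B, G, H share exactly the 3 values {4, 5, 12}; by pigeonhole those values go to them, so strike 4, 5, 12 from D, E.
So D = 10.

10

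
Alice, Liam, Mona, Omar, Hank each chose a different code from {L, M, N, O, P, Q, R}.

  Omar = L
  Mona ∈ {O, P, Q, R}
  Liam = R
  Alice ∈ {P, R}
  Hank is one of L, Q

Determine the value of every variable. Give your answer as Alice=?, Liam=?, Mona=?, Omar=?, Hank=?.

Alice=P, Liam=R, Mona=O, Omar=L, Hank=Q

Liam's domain is down to {R}, so Liam = R. Strike R from Alice, Mona.
Omar must be L (only option left). Strike L from Hank.
Hank must be Q (only option left). So Mona can't be Q.
Alice's domain is down to {P}, so Alice = P. So Mona can't be P.
Mona's domain is down to {O}, so Mona = O.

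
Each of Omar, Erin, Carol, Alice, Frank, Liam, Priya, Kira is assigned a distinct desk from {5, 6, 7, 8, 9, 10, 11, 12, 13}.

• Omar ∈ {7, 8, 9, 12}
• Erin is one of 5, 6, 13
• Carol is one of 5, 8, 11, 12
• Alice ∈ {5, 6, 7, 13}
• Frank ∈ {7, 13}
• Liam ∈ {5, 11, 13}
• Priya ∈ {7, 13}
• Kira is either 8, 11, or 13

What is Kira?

The 8 variables together cover exactly {5, 6, 7, 8, 9, 11, 12, 13} — 8 values for 8 variables — and 9 appears only in Omar's list, so Omar = 9.
The 7 still-open variables together cover exactly {5, 6, 7, 8, 11, 12, 13} — 7 values for 7 variables — and 12 appears only in Carol's list, so Carol = 12.
The 6 still-open variables draw from only 6 values {5, 6, 7, 8, 11, 13}, so each is used; only Kira can be 8, hence Kira = 8.

8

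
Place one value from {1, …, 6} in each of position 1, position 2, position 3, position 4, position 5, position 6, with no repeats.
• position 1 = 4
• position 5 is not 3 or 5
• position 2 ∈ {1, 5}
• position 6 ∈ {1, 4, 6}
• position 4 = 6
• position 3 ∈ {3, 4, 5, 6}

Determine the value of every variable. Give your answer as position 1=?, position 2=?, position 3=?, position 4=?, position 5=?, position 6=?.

position 1's domain is down to {4}, so position 1 = 4. Strike 4 from position 3, position 5, position 6.
position 4 must be 6 (only option left). Eliminate 6 elsewhere: position 3, position 5, position 6.
position 6 has just one choice, so position 6 = 1. Eliminate 1 elsewhere: position 2, position 5.
position 2's domain is down to {5}, so position 2 = 5. Eliminate 5 elsewhere: position 3.
That leaves position 3 = 3.
That leaves position 5 = 2.

position 1=4, position 2=5, position 3=3, position 4=6, position 5=2, position 6=1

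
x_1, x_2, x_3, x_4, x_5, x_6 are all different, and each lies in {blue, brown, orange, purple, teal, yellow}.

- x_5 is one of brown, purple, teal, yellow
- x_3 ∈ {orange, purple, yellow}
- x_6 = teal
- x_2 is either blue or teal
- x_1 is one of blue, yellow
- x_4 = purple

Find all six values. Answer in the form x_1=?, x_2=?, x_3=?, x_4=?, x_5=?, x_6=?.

x_4 has just one choice, so x_4 = purple. Remove purple from x_3, x_5.
x_6 has just one choice, so x_6 = teal. Strike teal from x_2, x_5.
That leaves x_2 = blue. Eliminate blue elsewhere: x_1.
x_1 has just one choice, so x_1 = yellow. So x_3, x_5 can't be yellow.
x_3 has just one choice, so x_3 = orange.
That leaves x_5 = brown.

x_1=yellow, x_2=blue, x_3=orange, x_4=purple, x_5=brown, x_6=teal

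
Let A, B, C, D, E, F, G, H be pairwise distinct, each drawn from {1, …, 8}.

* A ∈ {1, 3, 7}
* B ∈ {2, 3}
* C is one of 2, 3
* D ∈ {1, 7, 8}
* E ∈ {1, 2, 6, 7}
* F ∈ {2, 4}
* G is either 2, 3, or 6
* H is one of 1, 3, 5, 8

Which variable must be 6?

Among the 8 variables, 4 fits only F (and all 8 values in {1, 2, 3, 4, 5, 6, 7, 8} must be used), so F = 4.
Among the 7 still-open variables, 5 fits only H (and all 7 values in {1, 2, 3, 5, 6, 7, 8} must be used), so H = 5.
Among the 6 still-open variables, 8 fits only D (and all 6 values in {1, 2, 3, 6, 7, 8} must be used), so D = 8.
B and C between them cover only {2, 3} — a naked pair. Remove those values from A, E, G.
So 6 goes to G.

G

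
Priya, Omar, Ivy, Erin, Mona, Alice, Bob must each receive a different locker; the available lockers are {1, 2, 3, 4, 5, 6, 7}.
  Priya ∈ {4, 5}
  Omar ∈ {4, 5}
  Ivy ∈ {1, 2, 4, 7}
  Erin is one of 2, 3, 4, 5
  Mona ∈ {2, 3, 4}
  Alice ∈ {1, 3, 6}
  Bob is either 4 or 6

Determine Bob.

6

Among the 7 variables, 7 fits only Ivy (and all 7 values in {1, 2, 3, 4, 5, 6, 7} must be used), so Ivy = 7.
Among the 6 still-open variables, 1 fits only Alice (and all 6 values in {1, 2, 3, 4, 5, 6} must be used), so Alice = 1.
The 5 still-open variables draw from only 5 values {2, 3, 4, 5, 6}, so each is used; only Bob can be 6, hence Bob = 6.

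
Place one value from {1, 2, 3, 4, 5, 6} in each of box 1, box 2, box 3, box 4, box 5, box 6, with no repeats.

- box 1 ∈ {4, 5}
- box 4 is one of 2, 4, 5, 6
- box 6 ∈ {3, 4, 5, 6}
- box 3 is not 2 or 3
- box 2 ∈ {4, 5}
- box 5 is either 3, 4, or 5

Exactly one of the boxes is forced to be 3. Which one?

The 6 variables draw from only 6 values {1, 2, 3, 4, 5, 6}, so each is used; only box 3 can be 1, hence box 3 = 1.
Among the 5 still-open variables, 2 fits only box 4 (and all 5 values in {2, 3, 4, 5, 6} must be used), so box 4 = 2.
The 4 still-open variables draw from only 4 values {3, 4, 5, 6}, so each is used; only box 6 can be 6, hence box 6 = 6.
Among the 3 still-open variables, 3 fits only box 5 (and all 3 values in {3, 4, 5} must be used), so box 5 = 3.

box 5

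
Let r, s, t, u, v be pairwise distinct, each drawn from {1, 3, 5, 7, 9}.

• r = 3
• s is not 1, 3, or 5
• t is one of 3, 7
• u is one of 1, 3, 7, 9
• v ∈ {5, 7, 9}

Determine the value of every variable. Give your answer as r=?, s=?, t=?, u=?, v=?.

r's domain is down to {3}, so r = 3. Eliminate 3 elsewhere: t, u.
t's domain is down to {7}, so t = 7. Eliminate 7 elsewhere: s, u, v.
s must be 9 (only option left). So u, v can't be 9.
u must be 1 (only option left).
v has just one choice, so v = 5.

r=3, s=9, t=7, u=1, v=5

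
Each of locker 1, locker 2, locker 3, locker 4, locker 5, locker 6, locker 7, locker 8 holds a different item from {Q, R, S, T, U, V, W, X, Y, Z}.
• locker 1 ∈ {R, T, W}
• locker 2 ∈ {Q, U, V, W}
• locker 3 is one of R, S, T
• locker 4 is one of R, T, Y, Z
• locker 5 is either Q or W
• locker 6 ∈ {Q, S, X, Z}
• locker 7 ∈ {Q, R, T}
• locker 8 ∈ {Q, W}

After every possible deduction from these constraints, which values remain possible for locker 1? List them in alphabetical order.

locker 5 and locker 8 share exactly the 2 values {Q, W}; by pigeonhole those values go to them, so strike Q, W from locker 1, locker 2, locker 6, locker 7.
locker 1 and locker 7 share exactly the 2 values {R, T}; by pigeonhole those values go to them, so strike R, T from locker 3, locker 4.
locker 3 has just one choice, so locker 3 = S. Remove S from locker 6.
No further eliminations apply; locker 1 can still be any of R, T.

R, T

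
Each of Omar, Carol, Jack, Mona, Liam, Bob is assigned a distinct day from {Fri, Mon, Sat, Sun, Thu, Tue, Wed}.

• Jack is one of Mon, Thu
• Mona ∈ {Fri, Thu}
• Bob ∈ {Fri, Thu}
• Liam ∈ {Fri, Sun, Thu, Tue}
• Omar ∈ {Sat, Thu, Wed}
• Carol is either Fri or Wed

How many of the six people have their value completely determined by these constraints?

Mona and Bob share exactly the 2 values {Fri, Thu}; by pigeonhole those values go to them, so strike Fri, Thu from Omar, Carol, Jack, Liam.
That leaves Carol = Wed. So Omar can't be Wed.
Jack must be Mon (only option left).
Omar's domain is down to {Sat}, so Omar = Sat.
Determined: Omar=Sat, Carol=Wed, Jack=Mon. The other people each still have more than one consistent value. That makes 3.

3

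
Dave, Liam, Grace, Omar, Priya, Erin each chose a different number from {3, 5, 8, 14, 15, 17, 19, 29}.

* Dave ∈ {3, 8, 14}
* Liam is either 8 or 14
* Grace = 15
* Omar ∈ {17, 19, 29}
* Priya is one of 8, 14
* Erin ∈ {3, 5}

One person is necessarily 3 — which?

Dave

Grace's domain is down to {15}, so Grace = 15.
Liam and Priya share exactly the 2 values {8, 14}; by pigeonhole those values go to them, so strike 8, 14 from Dave.
So 3 goes to Dave.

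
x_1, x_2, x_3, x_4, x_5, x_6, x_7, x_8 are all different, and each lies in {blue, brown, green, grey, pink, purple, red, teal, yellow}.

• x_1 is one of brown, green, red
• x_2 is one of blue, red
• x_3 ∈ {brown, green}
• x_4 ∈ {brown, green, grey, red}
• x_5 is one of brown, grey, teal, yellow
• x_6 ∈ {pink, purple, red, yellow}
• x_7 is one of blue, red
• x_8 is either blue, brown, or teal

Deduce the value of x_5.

x_2 and x_7 between them cover only {blue, red} — a naked pair. Remove those values from x_1, x_4, x_6, x_8.
x_1 and x_3 share exactly the 2 values {brown, green}; by pigeonhole those values go to them, so strike brown, green from x_4, x_5, x_8.
x_4 has just one choice, so x_4 = grey. Remove grey from x_5.
x_8's domain is down to {teal}, so x_8 = teal. Remove teal from x_5.
So x_5 = yellow.

yellow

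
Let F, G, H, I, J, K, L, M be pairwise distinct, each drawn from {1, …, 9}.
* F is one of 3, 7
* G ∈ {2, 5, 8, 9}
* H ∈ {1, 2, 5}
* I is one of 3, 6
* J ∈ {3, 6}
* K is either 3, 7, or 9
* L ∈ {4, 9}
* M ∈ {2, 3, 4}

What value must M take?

2

I and J between them cover only {3, 6} — a naked pair. Remove those values from F, K, M.
F has just one choice, so F = 7. Eliminate 7 elsewhere: K.
K must be 9 (only option left). Strike 9 from G, L.
L has just one choice, so L = 4. Remove 4 from M.
So M = 2.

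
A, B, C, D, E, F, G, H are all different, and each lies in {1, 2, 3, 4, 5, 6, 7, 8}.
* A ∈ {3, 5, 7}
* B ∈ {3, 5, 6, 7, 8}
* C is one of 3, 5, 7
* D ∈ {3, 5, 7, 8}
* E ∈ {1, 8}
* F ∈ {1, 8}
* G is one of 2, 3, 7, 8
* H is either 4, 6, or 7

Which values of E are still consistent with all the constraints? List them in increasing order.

1, 8

Among the 8 variables, 2 fits only G (and all 8 values in {1, 2, 3, 4, 5, 6, 7, 8} must be used), so G = 2.
Among the 7 still-open variables, 4 fits only H (and all 7 values in {1, 3, 4, 5, 6, 7, 8} must be used), so H = 4.
Among the 6 still-open variables, 6 fits only B (and all 6 values in {1, 3, 5, 6, 7, 8} must be used), so B = 6.
The 2 variables E and F are confined to {1, 8}, which locks those values in; drop them from D.
No further eliminations apply; E can still be any of 1, 8.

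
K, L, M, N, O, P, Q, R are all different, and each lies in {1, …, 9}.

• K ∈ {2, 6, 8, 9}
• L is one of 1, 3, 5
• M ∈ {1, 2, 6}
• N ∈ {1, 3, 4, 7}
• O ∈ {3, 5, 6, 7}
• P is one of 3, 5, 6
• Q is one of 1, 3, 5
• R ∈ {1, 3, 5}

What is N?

4

L, Q, R share exactly the 3 values {1, 3, 5}; by pigeonhole those values go to them, so strike 1, 3, 5 from M, N, O, P.
That leaves P = 6. Remove 6 from K, M, O.
M must be 2 (only option left). Strike 2 from K.
O has just one choice, so O = 7. Strike 7 from N.
So N = 4.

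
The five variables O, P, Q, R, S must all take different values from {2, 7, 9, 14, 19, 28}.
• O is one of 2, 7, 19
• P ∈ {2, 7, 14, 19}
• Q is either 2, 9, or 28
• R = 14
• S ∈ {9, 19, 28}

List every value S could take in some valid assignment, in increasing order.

R's domain is down to {14}, so R = 14. So P can't be 14.
No further eliminations apply; S can still be any of 9, 19, 28.

9, 19, 28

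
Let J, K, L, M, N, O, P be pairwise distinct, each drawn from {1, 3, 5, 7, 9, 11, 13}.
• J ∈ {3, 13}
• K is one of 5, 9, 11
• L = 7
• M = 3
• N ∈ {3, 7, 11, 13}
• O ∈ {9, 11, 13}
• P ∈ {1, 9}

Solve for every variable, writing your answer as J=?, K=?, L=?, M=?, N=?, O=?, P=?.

J=13, K=5, L=7, M=3, N=11, O=9, P=1

L must be 7 (only option left). Strike 7 from N.
M has just one choice, so M = 3. Remove 3 from J, N.
J must be 13 (only option left). Eliminate 13 elsewhere: N, O.
That leaves N = 11. Eliminate 11 elsewhere: K, O.
O has just one choice, so O = 9. So K, P can't be 9.
P has just one choice, so P = 1.
K must be 5 (only option left).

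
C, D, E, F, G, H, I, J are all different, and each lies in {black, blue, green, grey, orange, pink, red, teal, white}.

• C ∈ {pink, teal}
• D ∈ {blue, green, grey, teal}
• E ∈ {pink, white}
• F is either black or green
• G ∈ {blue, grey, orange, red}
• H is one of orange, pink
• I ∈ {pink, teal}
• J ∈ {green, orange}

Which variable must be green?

J

C and I between them cover only {pink, teal} — a naked pair. Remove those values from D, E, H.
That leaves E = white.
H's domain is down to {orange}, so H = orange. Eliminate orange elsewhere: G, J.
So green goes to J.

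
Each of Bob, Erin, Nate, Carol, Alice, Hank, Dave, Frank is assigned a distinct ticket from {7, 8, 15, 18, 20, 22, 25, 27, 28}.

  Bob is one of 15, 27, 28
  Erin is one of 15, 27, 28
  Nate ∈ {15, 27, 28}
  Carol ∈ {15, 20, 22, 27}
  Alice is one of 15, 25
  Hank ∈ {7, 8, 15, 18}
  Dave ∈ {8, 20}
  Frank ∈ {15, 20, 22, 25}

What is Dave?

Bob, Erin, Nate share exactly the 3 values {15, 27, 28}; by pigeonhole those values go to them, so strike 15, 27, 28 from Carol, Alice, Hank, Frank.
Alice has just one choice, so Alice = 25. Strike 25 from Frank.
Carol and Frank between them cover only {20, 22} — a naked pair. Remove those values from Dave.
So Dave = 8.

8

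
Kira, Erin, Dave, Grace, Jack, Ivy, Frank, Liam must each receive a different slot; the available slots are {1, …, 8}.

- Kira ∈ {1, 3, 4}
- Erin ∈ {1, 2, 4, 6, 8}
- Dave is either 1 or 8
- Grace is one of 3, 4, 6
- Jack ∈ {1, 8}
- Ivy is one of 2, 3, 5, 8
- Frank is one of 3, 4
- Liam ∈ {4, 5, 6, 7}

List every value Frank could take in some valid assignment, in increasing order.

3, 4

The 8 variables draw from only 8 values {1, 2, 3, 4, 5, 6, 7, 8}, so each is used; only Liam can be 7, hence Liam = 7.
The 7 still-open variables together cover exactly {1, 2, 3, 4, 5, 6, 8} — 7 values for 7 variables — and 5 appears only in Ivy's list, so Ivy = 5.
The 6 still-open variables draw from only 6 values {1, 2, 3, 4, 6, 8}, so each is used; only Erin can be 2, hence Erin = 2.
The 5 still-open variables draw from only 5 values {1, 3, 4, 6, 8}, so each is used; only Grace can be 6, hence Grace = 6.
The 2 variables Dave and Jack are confined to {1, 8}, which locks those values in; drop them from Kira.
No further eliminations apply; Frank can still be any of 3, 4.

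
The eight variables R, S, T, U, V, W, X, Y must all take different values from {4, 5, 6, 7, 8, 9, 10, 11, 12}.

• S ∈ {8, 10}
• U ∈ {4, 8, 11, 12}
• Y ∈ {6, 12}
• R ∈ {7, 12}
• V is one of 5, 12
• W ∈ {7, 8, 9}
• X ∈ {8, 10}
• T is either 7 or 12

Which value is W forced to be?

9

R and T between them cover only {7, 12} — a naked pair. Remove those values from U, V, W, Y.
V has just one choice, so V = 5.
That leaves Y = 6.
S and X share exactly the 2 values {8, 10}; by pigeonhole those values go to them, so strike 8, 10 from U, W.
So W = 9.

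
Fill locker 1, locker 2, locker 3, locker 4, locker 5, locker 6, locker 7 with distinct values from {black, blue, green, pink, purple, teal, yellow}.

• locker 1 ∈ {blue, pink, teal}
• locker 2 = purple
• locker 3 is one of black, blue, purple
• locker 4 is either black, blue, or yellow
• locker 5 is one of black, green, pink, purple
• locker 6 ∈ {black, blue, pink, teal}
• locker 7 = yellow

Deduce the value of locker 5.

locker 2's domain is down to {purple}, so locker 2 = purple. Remove purple from locker 3, locker 5.
That leaves locker 7 = yellow. Eliminate yellow elsewhere: locker 4.
The 5 still-open variables draw from only 5 values {black, blue, green, pink, teal}, so each is used; only locker 5 can be green, hence locker 5 = green.

green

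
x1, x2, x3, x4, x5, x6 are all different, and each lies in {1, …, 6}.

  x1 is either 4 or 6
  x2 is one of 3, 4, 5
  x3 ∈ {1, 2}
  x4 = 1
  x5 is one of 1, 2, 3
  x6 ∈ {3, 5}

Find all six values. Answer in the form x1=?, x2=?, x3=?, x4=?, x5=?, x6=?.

x4 has just one choice, so x4 = 1. Eliminate 1 elsewhere: x3, x5.
That leaves x3 = 2. Strike 2 from x5.
That leaves x5 = 3. Eliminate 3 elsewhere: x2, x6.
That leaves x6 = 5. Strike 5 from x2.
x2's domain is down to {4}, so x2 = 4. Strike 4 from x1.
x1 has just one choice, so x1 = 6.

x1=6, x2=4, x3=2, x4=1, x5=3, x6=5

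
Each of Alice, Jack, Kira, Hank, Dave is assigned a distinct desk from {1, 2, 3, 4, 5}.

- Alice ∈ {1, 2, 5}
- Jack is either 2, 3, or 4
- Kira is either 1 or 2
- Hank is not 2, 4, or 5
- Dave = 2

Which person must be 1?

Kira

Dave must be 2 (only option left). Strike 2 from Alice, Jack, Kira.
So 1 goes to Kira.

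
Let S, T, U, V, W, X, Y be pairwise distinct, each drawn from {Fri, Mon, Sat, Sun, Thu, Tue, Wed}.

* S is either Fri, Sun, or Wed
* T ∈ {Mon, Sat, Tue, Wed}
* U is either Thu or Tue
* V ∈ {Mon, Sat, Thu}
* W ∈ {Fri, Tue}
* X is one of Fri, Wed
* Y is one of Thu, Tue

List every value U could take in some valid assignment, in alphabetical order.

The 7 variables together cover exactly {Fri, Mon, Sat, Sun, Thu, Tue, Wed} — 7 values for 7 variables — and Sun appears only in S's list, so S = Sun.
The 2 variables U and Y are confined to {Thu, Tue}, which locks those values in; drop them from T, V, W.
That leaves W = Fri. So X can't be Fri.
X's domain is down to {Wed}, so X = Wed. Eliminate Wed elsewhere: T.
No further eliminations apply; U can still be any of Thu, Tue.

Thu, Tue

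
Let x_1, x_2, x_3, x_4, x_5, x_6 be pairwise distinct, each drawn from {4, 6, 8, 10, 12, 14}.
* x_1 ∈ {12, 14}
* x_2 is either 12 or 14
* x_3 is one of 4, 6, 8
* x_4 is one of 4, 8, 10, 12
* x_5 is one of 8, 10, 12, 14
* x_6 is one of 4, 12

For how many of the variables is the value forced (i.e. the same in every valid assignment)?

The 6 variables draw from only 6 values {4, 6, 8, 10, 12, 14}, so each is used; only x_3 can be 6, hence x_3 = 6.
x_1 and x_2 share exactly the 2 values {12, 14}; by pigeonhole those values go to them, so strike 12, 14 from x_4, x_5, x_6.
That leaves x_6 = 4. Eliminate 4 elsewhere: x_4.
Determined: x_3=6, x_6=4. The other variables each still have more than one consistent value. That makes 2.

2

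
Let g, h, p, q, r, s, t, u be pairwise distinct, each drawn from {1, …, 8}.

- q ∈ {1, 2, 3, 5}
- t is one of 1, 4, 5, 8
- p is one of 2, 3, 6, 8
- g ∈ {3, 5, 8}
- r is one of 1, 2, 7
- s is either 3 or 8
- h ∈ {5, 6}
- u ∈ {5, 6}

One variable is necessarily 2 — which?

The 8 variables draw from only 8 values {1, 2, 3, 4, 5, 6, 7, 8}, so each is used; only t can be 4, hence t = 4.
The 7 still-open variables draw from only 7 values {1, 2, 3, 5, 6, 7, 8}, so each is used; only r can be 7, hence r = 7.
The 6 still-open variables together cover exactly {1, 2, 3, 5, 6, 8} — 6 values for 6 variables — and 1 appears only in q's list, so q = 1.
The 5 still-open variables draw from only 5 values {2, 3, 5, 6, 8}, so each is used; only p can be 2, hence p = 2.

p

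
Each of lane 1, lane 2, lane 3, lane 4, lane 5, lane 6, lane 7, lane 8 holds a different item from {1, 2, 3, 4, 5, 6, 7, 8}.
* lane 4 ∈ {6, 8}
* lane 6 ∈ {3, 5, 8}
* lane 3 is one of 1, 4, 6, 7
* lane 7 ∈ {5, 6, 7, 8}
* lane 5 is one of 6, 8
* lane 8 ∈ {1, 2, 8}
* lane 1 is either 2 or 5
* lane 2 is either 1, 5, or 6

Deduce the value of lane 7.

Among the 8 variables, 3 fits only lane 6 (and all 8 values in {1, 2, 3, 4, 5, 6, 7, 8} must be used), so lane 6 = 3.
The 7 still-open variables draw from only 7 values {1, 2, 4, 5, 6, 7, 8}, so each is used; only lane 3 can be 4, hence lane 3 = 4.
Among the 6 still-open variables, 7 fits only lane 7 (and all 6 values in {1, 2, 5, 6, 7, 8} must be used), so lane 7 = 7.

7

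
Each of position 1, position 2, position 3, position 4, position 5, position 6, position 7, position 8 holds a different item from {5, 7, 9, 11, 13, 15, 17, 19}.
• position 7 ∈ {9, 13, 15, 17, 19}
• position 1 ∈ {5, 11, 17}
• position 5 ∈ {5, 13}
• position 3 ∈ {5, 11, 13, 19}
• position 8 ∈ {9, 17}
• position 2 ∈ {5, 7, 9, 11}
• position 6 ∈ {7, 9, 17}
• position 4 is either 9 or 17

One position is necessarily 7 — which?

The 8 variables draw from only 8 values {5, 7, 9, 11, 13, 15, 17, 19}, so each is used; only position 7 can be 15, hence position 7 = 15.
Among the 7 still-open variables, 19 fits only position 3 (and all 7 values in {5, 7, 9, 11, 13, 17, 19} must be used), so position 3 = 19.
The 6 still-open variables together cover exactly {5, 7, 9, 11, 13, 17} — 6 values for 6 variables — and 13 appears only in position 5's list, so position 5 = 13.
The 2 variables position 4 and position 8 are confined to {9, 17}, which locks those values in; drop them from position 1, position 2, position 6.
So 7 goes to position 6.

position 6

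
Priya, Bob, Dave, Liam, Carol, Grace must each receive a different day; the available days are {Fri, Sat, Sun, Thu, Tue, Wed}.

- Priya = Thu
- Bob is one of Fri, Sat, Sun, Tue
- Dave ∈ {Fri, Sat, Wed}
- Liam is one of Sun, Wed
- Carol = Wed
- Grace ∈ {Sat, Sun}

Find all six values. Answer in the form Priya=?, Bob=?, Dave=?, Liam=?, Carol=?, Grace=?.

Priya=Thu, Bob=Tue, Dave=Fri, Liam=Sun, Carol=Wed, Grace=Sat

Priya has just one choice, so Priya = Thu.
That leaves Carol = Wed. Eliminate Wed elsewhere: Dave, Liam.
That leaves Liam = Sun. Remove Sun from Bob, Grace.
Grace's domain is down to {Sat}, so Grace = Sat. Strike Sat from Bob, Dave.
Dave has just one choice, so Dave = Fri. So Bob can't be Fri.
Bob must be Tue (only option left).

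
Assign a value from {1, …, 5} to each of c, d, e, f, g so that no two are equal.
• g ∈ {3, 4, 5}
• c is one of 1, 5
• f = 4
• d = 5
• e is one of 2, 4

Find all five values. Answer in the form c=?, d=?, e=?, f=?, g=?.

d must be 5 (only option left). Eliminate 5 elsewhere: c, g.
f must be 4 (only option left). Strike 4 from e, g.
That leaves g = 3.
c has just one choice, so c = 1.
e has just one choice, so e = 2.

c=1, d=5, e=2, f=4, g=3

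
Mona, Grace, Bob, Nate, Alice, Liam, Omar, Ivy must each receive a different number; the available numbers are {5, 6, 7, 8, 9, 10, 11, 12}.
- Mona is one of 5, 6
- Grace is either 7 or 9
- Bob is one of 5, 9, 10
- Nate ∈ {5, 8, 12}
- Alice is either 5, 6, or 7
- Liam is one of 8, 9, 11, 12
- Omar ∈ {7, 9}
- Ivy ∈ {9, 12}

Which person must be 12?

The 8 variables together cover exactly {5, 6, 7, 8, 9, 10, 11, 12} — 8 values for 8 variables — and 10 appears only in Bob's list, so Bob = 10.
The 7 still-open variables together cover exactly {5, 6, 7, 8, 9, 11, 12} — 7 values for 7 variables — and 11 appears only in Liam's list, so Liam = 11.
The 6 still-open variables draw from only 6 values {5, 6, 7, 8, 9, 12}, so each is used; only Nate can be 8, hence Nate = 8.
The 5 still-open variables draw from only 5 values {5, 6, 7, 9, 12}, so each is used; only Ivy can be 12, hence Ivy = 12.

Ivy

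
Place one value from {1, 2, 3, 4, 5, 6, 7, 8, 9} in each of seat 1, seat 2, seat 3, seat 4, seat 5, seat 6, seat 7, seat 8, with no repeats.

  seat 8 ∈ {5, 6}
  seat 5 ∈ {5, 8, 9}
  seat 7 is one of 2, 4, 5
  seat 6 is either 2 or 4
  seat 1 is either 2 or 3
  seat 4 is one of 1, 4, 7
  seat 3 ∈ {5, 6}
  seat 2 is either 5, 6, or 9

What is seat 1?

The 2 variables seat 3 and seat 8 are confined to {5, 6}, which locks those values in; drop them from seat 2, seat 5, seat 7.
seat 2 must be 9 (only option left). Eliminate 9 elsewhere: seat 5.
seat 5 has just one choice, so seat 5 = 8.
The 2 variables seat 6 and seat 7 are confined to {2, 4}, which locks those values in; drop them from seat 1, seat 4.
So seat 1 = 3.

3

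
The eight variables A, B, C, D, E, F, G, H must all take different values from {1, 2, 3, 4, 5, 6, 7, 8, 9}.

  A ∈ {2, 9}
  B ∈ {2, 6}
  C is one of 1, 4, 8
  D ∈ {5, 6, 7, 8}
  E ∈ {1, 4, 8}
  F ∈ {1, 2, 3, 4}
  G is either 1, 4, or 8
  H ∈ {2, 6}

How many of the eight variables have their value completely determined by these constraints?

2

B and H share exactly the 2 values {2, 6}; by pigeonhole those values go to them, so strike 2, 6 from A, D, F.
A must be 9 (only option left).
C, E, G share exactly the 3 values {1, 4, 8}; by pigeonhole those values go to them, so strike 1, 4, 8 from D, F.
F must be 3 (only option left).
Determined: A=9, F=3. The other variables each still have more than one consistent value. That makes 2.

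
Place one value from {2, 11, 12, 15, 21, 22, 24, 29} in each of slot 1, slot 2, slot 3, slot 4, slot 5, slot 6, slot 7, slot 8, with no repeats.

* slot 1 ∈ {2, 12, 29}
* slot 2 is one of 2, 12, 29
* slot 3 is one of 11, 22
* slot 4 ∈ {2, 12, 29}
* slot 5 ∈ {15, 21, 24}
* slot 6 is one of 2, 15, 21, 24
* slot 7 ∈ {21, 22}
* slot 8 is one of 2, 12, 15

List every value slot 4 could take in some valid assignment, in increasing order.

2, 12, 29

The 8 variables draw from only 8 values {2, 11, 12, 15, 21, 22, 24, 29}, so each is used; only slot 3 can be 11, hence slot 3 = 11.
The 7 still-open variables together cover exactly {2, 12, 15, 21, 22, 24, 29} — 7 values for 7 variables — and 22 appears only in slot 7's list, so slot 7 = 22.
The 3 variables slot 1, slot 2, slot 4 are confined to {2, 12, 29}, which locks those values in; drop them from slot 6, slot 8.
slot 8 must be 15 (only option left). So slot 5, slot 6 can't be 15.
No further eliminations apply; slot 4 can still be any of 2, 12, 29.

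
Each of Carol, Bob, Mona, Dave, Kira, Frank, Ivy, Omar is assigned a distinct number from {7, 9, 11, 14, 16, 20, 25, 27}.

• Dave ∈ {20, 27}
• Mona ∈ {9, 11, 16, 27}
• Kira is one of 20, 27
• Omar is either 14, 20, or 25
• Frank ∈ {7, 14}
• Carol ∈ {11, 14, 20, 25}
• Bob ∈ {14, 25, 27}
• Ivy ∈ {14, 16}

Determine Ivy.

The 8 variables draw from only 8 values {7, 9, 11, 14, 16, 20, 25, 27}, so each is used; only Frank can be 7, hence Frank = 7.
The 7 still-open variables draw from only 7 values {9, 11, 14, 16, 20, 25, 27}, so each is used; only Mona can be 9, hence Mona = 9.
The 6 still-open variables together cover exactly {11, 14, 16, 20, 25, 27} — 6 values for 6 variables — and 11 appears only in Carol's list, so Carol = 11.
Among the 5 still-open variables, 16 fits only Ivy (and all 5 values in {14, 16, 20, 25, 27} must be used), so Ivy = 16.

16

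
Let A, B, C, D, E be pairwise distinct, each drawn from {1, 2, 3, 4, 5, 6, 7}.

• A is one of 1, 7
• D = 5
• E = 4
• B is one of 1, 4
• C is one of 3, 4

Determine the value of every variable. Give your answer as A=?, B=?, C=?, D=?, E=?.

D has just one choice, so D = 5.
E's domain is down to {4}, so E = 4. Remove 4 from B, C.
B's domain is down to {1}, so B = 1. Eliminate 1 elsewhere: A.
That leaves C = 3.
That leaves A = 7.

A=7, B=1, C=3, D=5, E=4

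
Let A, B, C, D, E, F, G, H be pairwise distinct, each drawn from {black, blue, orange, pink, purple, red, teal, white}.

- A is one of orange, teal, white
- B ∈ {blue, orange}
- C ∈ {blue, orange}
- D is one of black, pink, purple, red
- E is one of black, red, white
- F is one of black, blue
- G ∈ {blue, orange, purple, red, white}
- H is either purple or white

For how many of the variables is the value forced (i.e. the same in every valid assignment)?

The 8 variables together cover exactly {black, blue, orange, pink, purple, red, teal, white} — 8 values for 8 variables — and pink appears only in D's list, so D = pink.
Among the 7 still-open variables, teal fits only A (and all 7 values in {black, blue, orange, purple, red, teal, white} must be used), so A = teal.
B and C share exactly the 2 values {blue, orange}; by pigeonhole those values go to them, so strike blue, orange from F, G.
F's domain is down to {black}, so F = black. Remove black from E.
Determined: A=teal, D=pink, F=black. The other variables each still have more than one consistent value. That makes 3.

3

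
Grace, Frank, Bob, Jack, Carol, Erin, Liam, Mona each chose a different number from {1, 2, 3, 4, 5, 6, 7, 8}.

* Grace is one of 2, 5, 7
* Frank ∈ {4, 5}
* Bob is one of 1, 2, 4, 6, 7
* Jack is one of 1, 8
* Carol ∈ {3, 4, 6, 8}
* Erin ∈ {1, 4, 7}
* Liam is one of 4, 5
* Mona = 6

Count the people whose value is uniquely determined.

Mona must be 6 (only option left). Eliminate 6 elsewhere: Bob, Carol.
Among the 7 still-open variables, 3 fits only Carol (and all 7 values in {1, 2, 3, 4, 5, 7, 8} must be used), so Carol = 3.
Among the 6 still-open variables, 8 fits only Jack (and all 6 values in {1, 2, 4, 5, 7, 8} must be used), so Jack = 8.
Frank and Liam between them cover only {4, 5} — a naked pair. Remove those values from Grace, Bob, Erin.
Determined: Jack=8, Carol=3, Mona=6. The other people each still have more than one consistent value. That makes 3.

3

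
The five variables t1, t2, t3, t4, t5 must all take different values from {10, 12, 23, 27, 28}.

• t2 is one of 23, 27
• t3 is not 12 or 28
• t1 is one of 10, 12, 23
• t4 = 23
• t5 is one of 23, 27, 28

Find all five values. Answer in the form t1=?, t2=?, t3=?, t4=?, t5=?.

t4's domain is down to {23}, so t4 = 23. Strike 23 from t1, t2, t3, t5.
That leaves t2 = 27. Remove 27 from t3, t5.
That leaves t3 = 10. Remove 10 from t1.
t5 must be 28 (only option left).
t1 has just one choice, so t1 = 12.

t1=12, t2=27, t3=10, t4=23, t5=28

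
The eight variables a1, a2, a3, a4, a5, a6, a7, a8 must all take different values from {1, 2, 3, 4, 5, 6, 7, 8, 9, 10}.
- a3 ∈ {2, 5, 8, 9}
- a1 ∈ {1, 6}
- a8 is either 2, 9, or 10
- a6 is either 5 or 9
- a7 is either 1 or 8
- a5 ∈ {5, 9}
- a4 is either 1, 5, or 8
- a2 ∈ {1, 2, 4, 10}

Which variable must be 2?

Among the 8 variables, 4 fits only a2 (and all 8 values in {1, 2, 4, 5, 6, 8, 9, 10} must be used), so a2 = 4.
The 7 still-open variables together cover exactly {1, 2, 5, 6, 8, 9, 10} — 7 values for 7 variables — and 6 appears only in a1's list, so a1 = 6.
The 6 still-open variables draw from only 6 values {1, 2, 5, 8, 9, 10}, so each is used; only a8 can be 10, hence a8 = 10.
Among the 5 still-open variables, 2 fits only a3 (and all 5 values in {1, 2, 5, 8, 9} must be used), so a3 = 2.

a3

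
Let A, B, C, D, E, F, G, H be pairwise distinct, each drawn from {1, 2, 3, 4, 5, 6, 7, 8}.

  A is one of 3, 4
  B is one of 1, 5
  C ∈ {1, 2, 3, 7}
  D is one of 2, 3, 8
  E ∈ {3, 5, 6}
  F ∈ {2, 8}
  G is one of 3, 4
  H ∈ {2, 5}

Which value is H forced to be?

5

Among the 8 variables, 6 fits only E (and all 8 values in {1, 2, 3, 4, 5, 6, 7, 8} must be used), so E = 6.
Among the 7 still-open variables, 7 fits only C (and all 7 values in {1, 2, 3, 4, 5, 7, 8} must be used), so C = 7.
The 6 still-open variables together cover exactly {1, 2, 3, 4, 5, 8} — 6 values for 6 variables — and 1 appears only in B's list, so B = 1.
Among the 5 still-open variables, 5 fits only H (and all 5 values in {2, 3, 4, 5, 8} must be used), so H = 5.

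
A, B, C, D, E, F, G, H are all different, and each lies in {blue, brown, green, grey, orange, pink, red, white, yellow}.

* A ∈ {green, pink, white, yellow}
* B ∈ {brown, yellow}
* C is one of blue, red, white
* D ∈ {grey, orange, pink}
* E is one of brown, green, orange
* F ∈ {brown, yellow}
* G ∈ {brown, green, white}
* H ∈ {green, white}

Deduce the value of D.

grey

B and F share exactly the 2 values {brown, yellow}; by pigeonhole those values go to them, so strike brown, yellow from A, E, G.
G and H between them cover only {green, white} — a naked pair. Remove those values from A, C, E.
That leaves A = pink. Remove pink from D.
E must be orange (only option left). Strike orange from D.
So D = grey.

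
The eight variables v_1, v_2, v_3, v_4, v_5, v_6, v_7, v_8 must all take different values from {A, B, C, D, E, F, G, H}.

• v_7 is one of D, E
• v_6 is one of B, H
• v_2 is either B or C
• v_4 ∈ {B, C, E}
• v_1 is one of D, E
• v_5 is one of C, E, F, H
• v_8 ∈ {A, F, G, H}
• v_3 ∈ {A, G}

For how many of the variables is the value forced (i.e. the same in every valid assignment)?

v_1 and v_7 between them cover only {D, E} — a naked pair. Remove those values from v_4, v_5.
v_2 and v_4 share exactly the 2 values {B, C}; by pigeonhole those values go to them, so strike B, C from v_5, v_6.
That leaves v_6 = H. Eliminate H elsewhere: v_5, v_8.
v_5's domain is down to {F}, so v_5 = F. Strike F from v_8.
Determined: v_5=F, v_6=H. The other variables each still have more than one consistent value. That makes 2.

2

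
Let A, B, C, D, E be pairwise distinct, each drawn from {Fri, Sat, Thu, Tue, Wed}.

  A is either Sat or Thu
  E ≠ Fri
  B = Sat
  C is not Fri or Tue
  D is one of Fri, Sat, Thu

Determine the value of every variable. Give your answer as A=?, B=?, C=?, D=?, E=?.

A=Thu, B=Sat, C=Wed, D=Fri, E=Tue

B has just one choice, so B = Sat. Remove Sat from A, C, D, E.
A's domain is down to {Thu}, so A = Thu. So C, D, E can't be Thu.
That leaves C = Wed. Remove Wed from E.
D's domain is down to {Fri}, so D = Fri.
That leaves E = Tue.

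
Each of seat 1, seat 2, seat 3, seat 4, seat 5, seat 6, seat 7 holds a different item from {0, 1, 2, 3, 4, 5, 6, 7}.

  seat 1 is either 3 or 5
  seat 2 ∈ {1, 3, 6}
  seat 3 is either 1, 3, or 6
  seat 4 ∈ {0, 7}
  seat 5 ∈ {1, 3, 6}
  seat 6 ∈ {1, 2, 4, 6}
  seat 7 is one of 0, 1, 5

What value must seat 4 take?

seat 2, seat 3, seat 5 share exactly the 3 values {1, 3, 6}; by pigeonhole those values go to them, so strike 1, 3, 6 from seat 1, seat 6, seat 7.
seat 1 must be 5 (only option left). Strike 5 from seat 7.
seat 7's domain is down to {0}, so seat 7 = 0. Remove 0 from seat 4.
So seat 4 = 7.

7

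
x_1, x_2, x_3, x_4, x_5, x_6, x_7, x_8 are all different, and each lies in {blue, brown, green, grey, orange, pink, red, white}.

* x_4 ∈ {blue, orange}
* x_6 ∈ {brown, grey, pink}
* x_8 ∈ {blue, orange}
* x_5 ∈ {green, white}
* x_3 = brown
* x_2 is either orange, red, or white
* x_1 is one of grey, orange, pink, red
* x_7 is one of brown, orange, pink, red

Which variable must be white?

x_2

x_3's domain is down to {brown}, so x_3 = brown. Remove brown from x_6, x_7.
The 7 still-open variables together cover exactly {blue, green, grey, orange, pink, red, white} — 7 values for 7 variables — and green appears only in x_5's list, so x_5 = green.
Among the 6 still-open variables, white fits only x_2 (and all 6 values in {blue, grey, orange, pink, red, white} must be used), so x_2 = white.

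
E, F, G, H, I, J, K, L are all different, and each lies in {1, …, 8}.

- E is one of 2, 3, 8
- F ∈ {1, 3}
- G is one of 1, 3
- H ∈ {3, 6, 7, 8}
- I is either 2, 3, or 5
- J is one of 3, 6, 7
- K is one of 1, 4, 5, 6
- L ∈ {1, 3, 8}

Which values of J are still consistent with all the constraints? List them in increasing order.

Among the 8 variables, 4 fits only K (and all 8 values in {1, 2, 3, 4, 5, 6, 7, 8} must be used), so K = 4.
The 7 still-open variables draw from only 7 values {1, 2, 3, 5, 6, 7, 8}, so each is used; only I can be 5, hence I = 5.
The 6 still-open variables draw from only 6 values {1, 2, 3, 6, 7, 8}, so each is used; only E can be 2, hence E = 2.
The 2 variables F and G are confined to {1, 3}, which locks those values in; drop them from H, J, L.
L's domain is down to {8}, so L = 8. So H can't be 8.
No further eliminations apply; J can still be any of 6, 7.

6, 7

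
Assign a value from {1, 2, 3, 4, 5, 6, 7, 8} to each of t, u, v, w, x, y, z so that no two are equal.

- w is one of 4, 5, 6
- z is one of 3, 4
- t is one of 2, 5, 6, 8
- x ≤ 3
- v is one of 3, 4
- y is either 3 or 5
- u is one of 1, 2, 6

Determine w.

6

The 7 variables together cover exactly {1, 2, 3, 4, 5, 6, 8} — 7 values for 7 variables — and 8 appears only in t's list, so t = 8.
v and z between them cover only {3, 4} — a naked pair. Remove those values from w, x, y.
y must be 5 (only option left). Strike 5 from w.
So w = 6.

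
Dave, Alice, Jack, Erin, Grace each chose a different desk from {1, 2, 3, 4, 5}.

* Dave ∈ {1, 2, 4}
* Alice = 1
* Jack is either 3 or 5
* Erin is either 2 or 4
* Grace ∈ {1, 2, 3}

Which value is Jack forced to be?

5

Alice must be 1 (only option left). Strike 1 from Dave, Grace.
The 4 still-open variables together cover exactly {2, 3, 4, 5} — 4 values for 4 variables — and 5 appears only in Jack's list, so Jack = 5.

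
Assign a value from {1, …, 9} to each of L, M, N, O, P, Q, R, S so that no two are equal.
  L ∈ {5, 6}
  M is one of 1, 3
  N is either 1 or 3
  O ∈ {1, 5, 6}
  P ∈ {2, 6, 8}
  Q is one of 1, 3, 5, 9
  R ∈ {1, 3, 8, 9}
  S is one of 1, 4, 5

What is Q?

9

The 8 variables draw from only 8 values {1, 2, 3, 4, 5, 6, 8, 9}, so each is used; only P can be 2, hence P = 2.
Among the 7 still-open variables, 4 fits only S (and all 7 values in {1, 3, 4, 5, 6, 8, 9} must be used), so S = 4.
The 6 still-open variables together cover exactly {1, 3, 5, 6, 8, 9} — 6 values for 6 variables — and 8 appears only in R's list, so R = 8.
The 5 still-open variables together cover exactly {1, 3, 5, 6, 9} — 5 values for 5 variables — and 9 appears only in Q's list, so Q = 9.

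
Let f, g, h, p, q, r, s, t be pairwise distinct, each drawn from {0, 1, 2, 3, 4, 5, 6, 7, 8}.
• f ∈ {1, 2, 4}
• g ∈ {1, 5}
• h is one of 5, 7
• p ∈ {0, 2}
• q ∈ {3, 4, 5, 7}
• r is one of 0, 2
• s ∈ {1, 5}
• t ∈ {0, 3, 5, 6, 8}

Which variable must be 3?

q

The 2 variables g and s are confined to {1, 5}, which locks those values in; drop them from f, h, q, t.
h has just one choice, so h = 7. Strike 7 from q.
The 2 variables p and r are confined to {0, 2}, which locks those values in; drop them from f, t.
f has just one choice, so f = 4. Strike 4 from q.
So 3 goes to q.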